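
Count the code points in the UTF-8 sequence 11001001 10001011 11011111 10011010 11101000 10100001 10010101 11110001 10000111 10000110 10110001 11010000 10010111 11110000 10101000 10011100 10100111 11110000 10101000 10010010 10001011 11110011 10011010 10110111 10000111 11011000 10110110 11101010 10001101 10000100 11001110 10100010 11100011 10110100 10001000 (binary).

Byte at offset 0: 0xC9 = 11001001 → 2-byte char (#1). Advance 2.
Byte at offset 2: 0xDF = 11011111 → 2-byte char (#2). Advance 2.
Byte at offset 4: 0xE8 = 11101000 → 3-byte char (#3). Advance 3.
Byte at offset 7: 0xF1 = 11110001 → 4-byte char (#4). Advance 4.
Byte at offset 11: 0xD0 = 11010000 → 2-byte char (#5). Advance 2.
Byte at offset 13: 0xF0 = 11110000 → 4-byte char (#6). Advance 4.
Byte at offset 17: 0xF0 = 11110000 → 4-byte char (#7). Advance 4.
Byte at offset 21: 0xF3 = 11110011 → 4-byte char (#8). Advance 4.
Byte at offset 25: 0xD8 = 11011000 → 2-byte char (#9). Advance 2.
Byte at offset 27: 0xEA = 11101010 → 3-byte char (#10). Advance 3.
Byte at offset 30: 0xCE = 11001110 → 2-byte char (#11). Advance 2.
Byte at offset 32: 0xE3 = 11100011 → 3-byte char (#12). Advance 3.
Reached end at offset 35 after 12 code points.

12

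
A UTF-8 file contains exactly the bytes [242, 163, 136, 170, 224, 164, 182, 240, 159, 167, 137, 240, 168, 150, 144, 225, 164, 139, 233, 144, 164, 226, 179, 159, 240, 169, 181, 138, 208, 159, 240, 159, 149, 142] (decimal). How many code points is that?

10

Byte at offset 0: 0xF2 = 11110010 → 4-byte char (#1). Advance 4.
Byte at offset 4: 0xE0 = 11100000 → 3-byte char (#2). Advance 3.
Byte at offset 7: 0xF0 = 11110000 → 4-byte char (#3). Advance 4.
Byte at offset 11: 0xF0 = 11110000 → 4-byte char (#4). Advance 4.
Byte at offset 15: 0xE1 = 11100001 → 3-byte char (#5). Advance 3.
Byte at offset 18: 0xE9 = 11101001 → 3-byte char (#6). Advance 3.
Byte at offset 21: 0xE2 = 11100010 → 3-byte char (#7). Advance 3.
Byte at offset 24: 0xF0 = 11110000 → 4-byte char (#8). Advance 4.
Byte at offset 28: 0xD0 = 11010000 → 2-byte char (#9). Advance 2.
Byte at offset 30: 0xF0 = 11110000 → 4-byte char (#10). Advance 4.
Reached end at offset 34 after 10 code points.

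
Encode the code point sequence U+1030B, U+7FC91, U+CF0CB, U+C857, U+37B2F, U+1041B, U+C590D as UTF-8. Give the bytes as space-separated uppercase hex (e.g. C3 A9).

F0 90 8C 8B F1 BF B2 91 F3 8F 83 8B EC A1 97 F0 B7 AC AF F0 90 90 9B F3 85 A4 8D

U+1030B: 4-byte form → F0 90 8C 8B.
U+7FC91: 4-byte form → F1 BF B2 91.
U+CF0CB: 4-byte form → F3 8F 83 8B.
U+C857: 3-byte form → EC A1 97.
U+37B2F: 4-byte form → F0 B7 AC AF.
U+1041B: 4-byte form → F0 90 90 9B.
U+C590D: 4-byte form → F3 85 A4 8D.
Concatenated (27 bytes): F0 90 8C 8B F1 BF B2 91 F3 8F 83 8B EC A1 97 F0 B7 AC AF F0 90 90 9B F3 85 A4 8D.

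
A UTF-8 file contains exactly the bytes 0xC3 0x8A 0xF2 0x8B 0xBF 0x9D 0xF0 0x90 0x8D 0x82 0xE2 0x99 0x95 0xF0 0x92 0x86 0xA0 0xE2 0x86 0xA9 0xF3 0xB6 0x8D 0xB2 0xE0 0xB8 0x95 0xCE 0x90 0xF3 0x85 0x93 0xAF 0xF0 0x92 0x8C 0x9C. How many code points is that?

11

Byte at offset 0: 0xC3 = 11000011 → 2-byte char (#1). Advance 2.
Byte at offset 2: 0xF2 = 11110010 → 4-byte char (#2). Advance 4.
Byte at offset 6: 0xF0 = 11110000 → 4-byte char (#3). Advance 4.
Byte at offset 10: 0xE2 = 11100010 → 3-byte char (#4). Advance 3.
Byte at offset 13: 0xF0 = 11110000 → 4-byte char (#5). Advance 4.
Byte at offset 17: 0xE2 = 11100010 → 3-byte char (#6). Advance 3.
Byte at offset 20: 0xF3 = 11110011 → 4-byte char (#7). Advance 4.
Byte at offset 24: 0xE0 = 11100000 → 3-byte char (#8). Advance 3.
Byte at offset 27: 0xCE = 11001110 → 2-byte char (#9). Advance 2.
Byte at offset 29: 0xF3 = 11110011 → 4-byte char (#10). Advance 4.
Byte at offset 33: 0xF0 = 11110000 → 4-byte char (#11). Advance 4.
Reached end at offset 37 after 11 code points.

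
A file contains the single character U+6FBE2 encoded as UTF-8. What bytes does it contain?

U+6FBE2 = 0x6FBE2 = 457698 decimal. In range U+10000–U+10FFFF → 4-byte form: 11110xxx 10xxxxxx 10xxxxxx 10xxxxxx.
Binary (21 bits): 001101111101111100010.
Split 3+6+6+6: 001 | 101111 | 101111 | 100010.
Byte 1: 11110001 = 0xF1.
Byte 2: 10101111 = 0xAF.
Byte 3: 10101111 = 0xAF.
Byte 4: 10100010 = 0xA2.

F1 AF AF A2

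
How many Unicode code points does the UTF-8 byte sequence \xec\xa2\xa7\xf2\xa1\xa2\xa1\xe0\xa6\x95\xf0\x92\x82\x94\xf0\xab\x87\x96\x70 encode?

Byte at offset 0: 0xEC = 11101100 → 3-byte char (#1). Advance 3.
Byte at offset 3: 0xF2 = 11110010 → 4-byte char (#2). Advance 4.
Byte at offset 7: 0xE0 = 11100000 → 3-byte char (#3). Advance 3.
Byte at offset 10: 0xF0 = 11110000 → 4-byte char (#4). Advance 4.
Byte at offset 14: 0xF0 = 11110000 → 4-byte char (#5). Advance 4.
Byte at offset 18: 0x70 = 01110000 → 1-byte char (#6). Advance 1.
Reached end at offset 19 after 6 code points.

6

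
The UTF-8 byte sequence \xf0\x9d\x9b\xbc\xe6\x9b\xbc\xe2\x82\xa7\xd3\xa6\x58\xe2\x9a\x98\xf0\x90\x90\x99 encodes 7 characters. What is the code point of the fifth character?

U+0058

Offset 0: leading byte 0xF0 = 11110000 → 4-byte char #1 = F0 9D 9B BC.
Offset 4: leading byte 0xE6 = 11100110 → 3-byte char #2 = E6 9B BC.
Offset 7: leading byte 0xE2 = 11100010 → 3-byte char #3 = E2 82 A7.
Offset 10: leading byte 0xD3 = 11010011 → 2-byte char #4 = D3 A6.
Offset 12: leading byte 0x58 = 01011000 → 1-byte char #5 = 58.
Leading byte 0x58 = 01011000 matches 0xxxxxxx → 1-byte sequence.
Byte 1: 0x58 = 01011000, payload 1011000 (7 bits).
Concatenate: 1011000 = 0x58 (7 bits → U+0058).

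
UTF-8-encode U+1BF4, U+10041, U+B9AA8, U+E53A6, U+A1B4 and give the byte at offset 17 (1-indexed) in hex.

0x86

1-indexed offset 17 is 0-indexed offset 16.
U+1BF4 → 3-byte form E1 AF B4 at offsets 0–2.
U+10041 → 4-byte form F0 90 81 81 at offsets 3–6.
U+B9AA8 → 4-byte form F2 B9 AA A8 at offsets 7–10.
U+E53A6 → 4-byte form F3 A5 8E A6 at offsets 11–14.
U+A1B4 → 3-byte form EA 86 B4 at offsets 15–17.
Offset 16 falls in char 5's range; it's byte 2 of EA 86 B4 = 0x86.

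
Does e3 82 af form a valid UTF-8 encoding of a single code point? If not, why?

Leading byte 0xE3 = 11100011 → 3-byte form.
Continuation bytes 0x82=10000010, 0xAF=10101111 all match 10xxxxxx.
Decoded value 0x30AF is ≥ 0x800 (shortest form) and not a surrogate.

valid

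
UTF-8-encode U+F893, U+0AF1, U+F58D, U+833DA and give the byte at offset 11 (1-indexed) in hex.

0x83

1-indexed offset 11 is 0-indexed offset 10.
U+F893 → 3-byte form EF A2 93 at offsets 0–2.
U+0AF1 → 3-byte form E0 AB B1 at offsets 3–5.
U+F58D → 3-byte form EF 96 8D at offsets 6–8.
U+833DA → 4-byte form F2 83 8F 9A at offsets 9–12.
Offset 10 falls in char 4's range; it's byte 2 of F2 83 8F 9A = 0x83.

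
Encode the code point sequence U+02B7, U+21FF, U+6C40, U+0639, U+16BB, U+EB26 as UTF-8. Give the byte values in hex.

CA B7 E2 87 BF E6 B1 80 D8 B9 E1 9A BB EE AC A6

U+02B7: 2-byte form → CA B7.
U+21FF: 3-byte form → E2 87 BF.
U+6C40: 3-byte form → E6 B1 80.
U+0639: 2-byte form → D8 B9.
U+16BB: 3-byte form → E1 9A BB.
U+EB26: 3-byte form → EE AC A6.
Concatenated (16 bytes): CA B7 E2 87 BF E6 B1 80 D8 B9 E1 9A BB EE AC A6.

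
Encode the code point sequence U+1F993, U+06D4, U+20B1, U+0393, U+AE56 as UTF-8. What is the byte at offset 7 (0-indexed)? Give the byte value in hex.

0x82

U+1F993 → 4-byte form F0 9F A6 93 at offsets 0–3.
U+06D4 → 2-byte form DB 94 at offsets 4–5.
U+20B1 → 3-byte form E2 82 B1 at offsets 6–8.
Offset 7 falls in char 3's range; it's byte 2 of E2 82 B1 = 0x82.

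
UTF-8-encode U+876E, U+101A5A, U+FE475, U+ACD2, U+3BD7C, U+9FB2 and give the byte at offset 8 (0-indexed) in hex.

0xBE

U+876E → 3-byte form E8 9D AE at offsets 0–2.
U+101A5A → 4-byte form F4 81 A9 9A at offsets 3–6.
U+FE475 → 4-byte form F3 BE 91 B5 at offsets 7–10.
Offset 8 falls in char 3's range; it's byte 2 of F3 BE 91 B5 = 0xBE.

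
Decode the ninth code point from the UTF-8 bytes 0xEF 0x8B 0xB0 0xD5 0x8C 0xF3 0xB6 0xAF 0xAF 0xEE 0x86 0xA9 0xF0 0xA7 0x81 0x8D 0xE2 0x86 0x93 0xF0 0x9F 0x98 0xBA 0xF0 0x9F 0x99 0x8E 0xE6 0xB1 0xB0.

U+6C70

Offset 0: leading byte 0xEF = 11101111 → 3-byte char #1 = EF 8B B0.
Offset 3: leading byte 0xD5 = 11010101 → 2-byte char #2 = D5 8C.
Offset 5: leading byte 0xF3 = 11110011 → 4-byte char #3 = F3 B6 AF AF.
Offset 9: leading byte 0xEE = 11101110 → 3-byte char #4 = EE 86 A9.
Offset 12: leading byte 0xF0 = 11110000 → 4-byte char #5 = F0 A7 81 8D.
Offset 16: leading byte 0xE2 = 11100010 → 3-byte char #6 = E2 86 93.
Offset 19: leading byte 0xF0 = 11110000 → 4-byte char #7 = F0 9F 98 BA.
Offset 23: leading byte 0xF0 = 11110000 → 4-byte char #8 = F0 9F 99 8E.
Offset 27: leading byte 0xE6 = 11100110 → 3-byte char #9 = E6 B1 B0.
Leading byte 0xE6 = 11100110 matches 1110xxxx → 3-byte sequence.
Byte 1: 0xE6 = 11100110, payload 0110 (4 bits).
Byte 2: 0xB1 = 10110001 (10xxxxxx ✓), payload 110001.
Byte 3: 0xB0 = 10110000 (10xxxxxx ✓), payload 110000.
Concatenate: 0110110001110000 = 0x6C70 (16 bits → U+6C70).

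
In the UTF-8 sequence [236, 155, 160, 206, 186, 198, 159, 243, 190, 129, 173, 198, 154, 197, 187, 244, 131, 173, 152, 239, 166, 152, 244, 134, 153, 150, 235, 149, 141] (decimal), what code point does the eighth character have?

U+F998

Offset 0: leading byte 0xEC = 11101100 → 3-byte char #1 = EC 9B A0.
Offset 3: leading byte 0xCE = 11001110 → 2-byte char #2 = CE BA.
Offset 5: leading byte 0xC6 = 11000110 → 2-byte char #3 = C6 9F.
Offset 7: leading byte 0xF3 = 11110011 → 4-byte char #4 = F3 BE 81 AD.
Offset 11: leading byte 0xC6 = 11000110 → 2-byte char #5 = C6 9A.
Offset 13: leading byte 0xC5 = 11000101 → 2-byte char #6 = C5 BB.
Offset 15: leading byte 0xF4 = 11110100 → 4-byte char #7 = F4 83 AD 98.
Offset 19: leading byte 0xEF = 11101111 → 3-byte char #8 = EF A6 98.
Leading byte 0xEF = 11101111 matches 1110xxxx → 3-byte sequence.
Byte 1: 0xEF = 11101111, payload 1111 (4 bits).
Byte 2: 0xA6 = 10100110 (10xxxxxx ✓), payload 100110.
Byte 3: 0x98 = 10011000 (10xxxxxx ✓), payload 011000.
Concatenate: 1111100110011000 = 0xF998 (16 bits → U+F998).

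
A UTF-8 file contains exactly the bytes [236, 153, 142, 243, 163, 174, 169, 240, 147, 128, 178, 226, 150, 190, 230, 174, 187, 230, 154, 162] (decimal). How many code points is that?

Byte at offset 0: 0xEC = 11101100 → 3-byte char (#1). Advance 3.
Byte at offset 3: 0xF3 = 11110011 → 4-byte char (#2). Advance 4.
Byte at offset 7: 0xF0 = 11110000 → 4-byte char (#3). Advance 4.
Byte at offset 11: 0xE2 = 11100010 → 3-byte char (#4). Advance 3.
Byte at offset 14: 0xE6 = 11100110 → 3-byte char (#5). Advance 3.
Byte at offset 17: 0xE6 = 11100110 → 3-byte char (#6). Advance 3.
Reached end at offset 20 after 6 code points.

6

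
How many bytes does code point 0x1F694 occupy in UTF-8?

4

U+1F694 = 0x1F694. UTF-8 uses 1 byte below 0x80, 2 below 0x800, 3 below 0x10000, 4 up to 0x10FFFF. 0x1F694 is in U+10000–U+10FFFF → 4 bytes.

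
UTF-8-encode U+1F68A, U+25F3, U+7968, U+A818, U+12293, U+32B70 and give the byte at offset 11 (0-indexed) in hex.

U+1F68A → 4-byte form F0 9F 9A 8A at offsets 0–3.
U+25F3 → 3-byte form E2 97 B3 at offsets 4–6.
U+7968 → 3-byte form E7 A5 A8 at offsets 7–9.
U+A818 → 3-byte form EA A0 98 at offsets 10–12.
Offset 11 falls in char 4's range; it's byte 2 of EA A0 98 = 0xA0.

0xA0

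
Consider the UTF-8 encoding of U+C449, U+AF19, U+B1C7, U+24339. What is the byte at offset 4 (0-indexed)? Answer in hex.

0xBC

U+C449 → 3-byte form EC 91 89 at offsets 0–2.
U+AF19 → 3-byte form EA BC 99 at offsets 3–5.
Offset 4 falls in char 2's range; it's byte 2 of EA BC 99 = 0xBC.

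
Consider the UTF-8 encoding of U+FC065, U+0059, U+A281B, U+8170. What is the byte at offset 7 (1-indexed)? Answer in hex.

1-indexed offset 7 is 0-indexed offset 6.
U+FC065 → 4-byte form F3 BC 81 A5 at offsets 0–3.
U+0059 → 1-byte form 59 at offsets 4–4.
U+A281B → 4-byte form F2 A2 A0 9B at offsets 5–8.
Offset 6 falls in char 3's range; it's byte 2 of F2 A2 A0 9B = 0xA2.

0xA2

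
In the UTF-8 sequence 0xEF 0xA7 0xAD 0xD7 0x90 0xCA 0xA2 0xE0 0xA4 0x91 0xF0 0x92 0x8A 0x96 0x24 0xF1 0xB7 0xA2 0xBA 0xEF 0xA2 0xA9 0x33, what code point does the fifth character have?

U+12296

Offset 0: leading byte 0xEF = 11101111 → 3-byte char #1 = EF A7 AD.
Offset 3: leading byte 0xD7 = 11010111 → 2-byte char #2 = D7 90.
Offset 5: leading byte 0xCA = 11001010 → 2-byte char #3 = CA A2.
Offset 7: leading byte 0xE0 = 11100000 → 3-byte char #4 = E0 A4 91.
Offset 10: leading byte 0xF0 = 11110000 → 4-byte char #5 = F0 92 8A 96.
Leading byte 0xF0 = 11110000 matches 11110xxx → 4-byte sequence.
Byte 1: 0xF0 = 11110000, payload 000 (3 bits).
Byte 2: 0x92 = 10010010 (10xxxxxx ✓), payload 010010.
Byte 3: 0x8A = 10001010 (10xxxxxx ✓), payload 001010.
Byte 4: 0x96 = 10010110 (10xxxxxx ✓), payload 010110.
Concatenate: 000010010001010010110 = 0x12296 (21 bits → U+12296).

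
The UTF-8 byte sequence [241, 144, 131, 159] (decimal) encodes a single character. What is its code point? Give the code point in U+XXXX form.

U+500DF

Leading byte 0xF1 = 11110001 matches 11110xxx → 4-byte sequence.
Byte 1: 0xF1 = 11110001, payload 001 (3 bits).
Byte 2: 0x90 = 10010000 (10xxxxxx ✓), payload 010000.
Byte 3: 0x83 = 10000011 (10xxxxxx ✓), payload 000011.
Byte 4: 0x9F = 10011111 (10xxxxxx ✓), payload 011111.
Concatenate: 001010000000011011111 = 0x500DF (21 bits → U+500DF).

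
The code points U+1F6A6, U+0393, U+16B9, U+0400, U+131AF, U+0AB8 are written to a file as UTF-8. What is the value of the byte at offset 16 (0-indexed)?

U+1F6A6 → 4-byte form F0 9F 9A A6 at offsets 0–3.
U+0393 → 2-byte form CE 93 at offsets 4–5.
U+16B9 → 3-byte form E1 9A B9 at offsets 6–8.
U+0400 → 2-byte form D0 80 at offsets 9–10.
U+131AF → 4-byte form F0 93 86 AF at offsets 11–14.
U+0AB8 → 3-byte form E0 AA B8 at offsets 15–17.
Offset 16 falls in char 6's range; it's byte 2 of E0 AA B8 = 0xAA.

0xAA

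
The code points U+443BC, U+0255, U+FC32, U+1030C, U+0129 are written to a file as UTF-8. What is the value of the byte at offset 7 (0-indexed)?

U+443BC → 4-byte form F1 84 8E BC at offsets 0–3.
U+0255 → 2-byte form C9 95 at offsets 4–5.
U+FC32 → 3-byte form EF B0 B2 at offsets 6–8.
Offset 7 falls in char 3's range; it's byte 2 of EF B0 B2 = 0xB0.

0xB0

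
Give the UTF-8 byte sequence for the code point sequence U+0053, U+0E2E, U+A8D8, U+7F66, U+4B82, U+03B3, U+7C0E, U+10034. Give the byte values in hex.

53 E0 B8 AE EA A3 98 E7 BD A6 E4 AE 82 CE B3 E7 B0 8E F0 90 80 B4

U+0053: 1-byte form → 53.
U+0E2E: 3-byte form → E0 B8 AE.
U+A8D8: 3-byte form → EA A3 98.
U+7F66: 3-byte form → E7 BD A6.
U+4B82: 3-byte form → E4 AE 82.
U+03B3: 2-byte form → CE B3.
U+7C0E: 3-byte form → E7 B0 8E.
U+10034: 4-byte form → F0 90 80 B4.
Concatenated (22 bytes): 53 E0 B8 AE EA A3 98 E7 BD A6 E4 AE 82 CE B3 E7 B0 8E F0 90 80 B4.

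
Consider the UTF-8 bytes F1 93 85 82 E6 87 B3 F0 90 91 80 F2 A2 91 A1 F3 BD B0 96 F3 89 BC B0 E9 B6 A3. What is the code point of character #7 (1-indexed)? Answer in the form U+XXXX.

Offset 0: leading byte 0xF1 = 11110001 → 4-byte char #1 = F1 93 85 82.
Offset 4: leading byte 0xE6 = 11100110 → 3-byte char #2 = E6 87 B3.
Offset 7: leading byte 0xF0 = 11110000 → 4-byte char #3 = F0 90 91 80.
Offset 11: leading byte 0xF2 = 11110010 → 4-byte char #4 = F2 A2 91 A1.
Offset 15: leading byte 0xF3 = 11110011 → 4-byte char #5 = F3 BD B0 96.
Offset 19: leading byte 0xF3 = 11110011 → 4-byte char #6 = F3 89 BC B0.
Offset 23: leading byte 0xE9 = 11101001 → 3-byte char #7 = E9 B6 A3.
Leading byte 0xE9 = 11101001 matches 1110xxxx → 3-byte sequence.
Byte 1: 0xE9 = 11101001, payload 1001 (4 bits).
Byte 2: 0xB6 = 10110110 (10xxxxxx ✓), payload 110110.
Byte 3: 0xA3 = 10100011 (10xxxxxx ✓), payload 100011.
Concatenate: 1001110110100011 = 0x9DA3 (16 bits → U+9DA3).

U+9DA3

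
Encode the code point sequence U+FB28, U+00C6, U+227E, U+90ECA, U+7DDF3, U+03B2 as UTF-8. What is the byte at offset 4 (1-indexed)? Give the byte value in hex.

0xC3

1-indexed offset 4 is 0-indexed offset 3.
U+FB28 → 3-byte form EF AC A8 at offsets 0–2.
U+00C6 → 2-byte form C3 86 at offsets 3–4.
Offset 3 falls in char 2's range; it's byte 1 of C3 86 = 0xC3.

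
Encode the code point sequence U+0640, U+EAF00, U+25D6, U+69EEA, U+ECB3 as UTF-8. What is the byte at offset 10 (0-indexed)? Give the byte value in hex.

0xA9

U+0640 → 2-byte form D9 80 at offsets 0–1.
U+EAF00 → 4-byte form F3 AA BC 80 at offsets 2–5.
U+25D6 → 3-byte form E2 97 96 at offsets 6–8.
U+69EEA → 4-byte form F1 A9 BB AA at offsets 9–12.
Offset 10 falls in char 4's range; it's byte 2 of F1 A9 BB AA = 0xA9.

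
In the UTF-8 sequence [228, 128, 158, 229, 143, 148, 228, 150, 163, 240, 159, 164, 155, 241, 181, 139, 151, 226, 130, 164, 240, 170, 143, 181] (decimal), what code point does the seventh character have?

U+2A3F5

Offset 0: leading byte 0xE4 = 11100100 → 3-byte char #1 = E4 80 9E.
Offset 3: leading byte 0xE5 = 11100101 → 3-byte char #2 = E5 8F 94.
Offset 6: leading byte 0xE4 = 11100100 → 3-byte char #3 = E4 96 A3.
Offset 9: leading byte 0xF0 = 11110000 → 4-byte char #4 = F0 9F A4 9B.
Offset 13: leading byte 0xF1 = 11110001 → 4-byte char #5 = F1 B5 8B 97.
Offset 17: leading byte 0xE2 = 11100010 → 3-byte char #6 = E2 82 A4.
Offset 20: leading byte 0xF0 = 11110000 → 4-byte char #7 = F0 AA 8F B5.
Leading byte 0xF0 = 11110000 matches 11110xxx → 4-byte sequence.
Byte 1: 0xF0 = 11110000, payload 000 (3 bits).
Byte 2: 0xAA = 10101010 (10xxxxxx ✓), payload 101010.
Byte 3: 0x8F = 10001111 (10xxxxxx ✓), payload 001111.
Byte 4: 0xB5 = 10110101 (10xxxxxx ✓), payload 110101.
Concatenate: 000101010001111110101 = 0x2A3F5 (21 bits → U+2A3F5).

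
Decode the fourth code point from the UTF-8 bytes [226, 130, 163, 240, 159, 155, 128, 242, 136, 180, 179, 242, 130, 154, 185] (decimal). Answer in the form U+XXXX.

U+826B9

Offset 0: leading byte 0xE2 = 11100010 → 3-byte char #1 = E2 82 A3.
Offset 3: leading byte 0xF0 = 11110000 → 4-byte char #2 = F0 9F 9B 80.
Offset 7: leading byte 0xF2 = 11110010 → 4-byte char #3 = F2 88 B4 B3.
Offset 11: leading byte 0xF2 = 11110010 → 4-byte char #4 = F2 82 9A B9.
Leading byte 0xF2 = 11110010 matches 11110xxx → 4-byte sequence.
Byte 1: 0xF2 = 11110010, payload 010 (3 bits).
Byte 2: 0x82 = 10000010 (10xxxxxx ✓), payload 000010.
Byte 3: 0x9A = 10011010 (10xxxxxx ✓), payload 011010.
Byte 4: 0xB9 = 10111001 (10xxxxxx ✓), payload 111001.
Concatenate: 010000010011010111001 = 0x826B9 (21 bits → U+826B9).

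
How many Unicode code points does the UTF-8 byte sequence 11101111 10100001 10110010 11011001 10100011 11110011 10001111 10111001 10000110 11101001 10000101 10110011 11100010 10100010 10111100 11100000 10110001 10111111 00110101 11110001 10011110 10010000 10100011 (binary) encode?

8

Byte at offset 0: 0xEF = 11101111 → 3-byte char (#1). Advance 3.
Byte at offset 3: 0xD9 = 11011001 → 2-byte char (#2). Advance 2.
Byte at offset 5: 0xF3 = 11110011 → 4-byte char (#3). Advance 4.
Byte at offset 9: 0xE9 = 11101001 → 3-byte char (#4). Advance 3.
Byte at offset 12: 0xE2 = 11100010 → 3-byte char (#5). Advance 3.
Byte at offset 15: 0xE0 = 11100000 → 3-byte char (#6). Advance 3.
Byte at offset 18: 0x35 = 00110101 → 1-byte char (#7). Advance 1.
Byte at offset 19: 0xF1 = 11110001 → 4-byte char (#8). Advance 4.
Reached end at offset 23 after 8 code points.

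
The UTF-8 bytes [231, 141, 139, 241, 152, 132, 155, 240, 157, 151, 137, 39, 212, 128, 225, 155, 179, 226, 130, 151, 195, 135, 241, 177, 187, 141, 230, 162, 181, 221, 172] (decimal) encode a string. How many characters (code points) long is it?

11

Byte at offset 0: 0xE7 = 11100111 → 3-byte char (#1). Advance 3.
Byte at offset 3: 0xF1 = 11110001 → 4-byte char (#2). Advance 4.
Byte at offset 7: 0xF0 = 11110000 → 4-byte char (#3). Advance 4.
Byte at offset 11: 0x27 = 00100111 → 1-byte char (#4). Advance 1.
Byte at offset 12: 0xD4 = 11010100 → 2-byte char (#5). Advance 2.
Byte at offset 14: 0xE1 = 11100001 → 3-byte char (#6). Advance 3.
Byte at offset 17: 0xE2 = 11100010 → 3-byte char (#7). Advance 3.
Byte at offset 20: 0xC3 = 11000011 → 2-byte char (#8). Advance 2.
Byte at offset 22: 0xF1 = 11110001 → 4-byte char (#9). Advance 4.
Byte at offset 26: 0xE6 = 11100110 → 3-byte char (#10). Advance 3.
Byte at offset 29: 0xDD = 11011101 → 2-byte char (#11). Advance 2.
Reached end at offset 31 after 11 code points.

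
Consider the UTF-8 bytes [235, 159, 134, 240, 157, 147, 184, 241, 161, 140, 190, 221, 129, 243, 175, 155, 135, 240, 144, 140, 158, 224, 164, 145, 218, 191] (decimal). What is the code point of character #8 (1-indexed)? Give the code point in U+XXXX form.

Offset 0: leading byte 0xEB = 11101011 → 3-byte char #1 = EB 9F 86.
Offset 3: leading byte 0xF0 = 11110000 → 4-byte char #2 = F0 9D 93 B8.
Offset 7: leading byte 0xF1 = 11110001 → 4-byte char #3 = F1 A1 8C BE.
Offset 11: leading byte 0xDD = 11011101 → 2-byte char #4 = DD 81.
Offset 13: leading byte 0xF3 = 11110011 → 4-byte char #5 = F3 AF 9B 87.
Offset 17: leading byte 0xF0 = 11110000 → 4-byte char #6 = F0 90 8C 9E.
Offset 21: leading byte 0xE0 = 11100000 → 3-byte char #7 = E0 A4 91.
Offset 24: leading byte 0xDA = 11011010 → 2-byte char #8 = DA BF.
Leading byte 0xDA = 11011010 matches 110xxxxx → 2-byte sequence.
Byte 1: 0xDA = 11011010, payload 11010 (5 bits).
Byte 2: 0xBF = 10111111 (10xxxxxx ✓), payload 111111.
Concatenate: 11010111111 = 0x6BF (11 bits → U+06BF).

U+06BF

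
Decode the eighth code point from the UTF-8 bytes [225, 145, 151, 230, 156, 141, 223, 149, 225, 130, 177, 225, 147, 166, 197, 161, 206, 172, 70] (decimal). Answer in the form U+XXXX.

U+0046

Offset 0: leading byte 0xE1 = 11100001 → 3-byte char #1 = E1 91 97.
Offset 3: leading byte 0xE6 = 11100110 → 3-byte char #2 = E6 9C 8D.
Offset 6: leading byte 0xDF = 11011111 → 2-byte char #3 = DF 95.
Offset 8: leading byte 0xE1 = 11100001 → 3-byte char #4 = E1 82 B1.
Offset 11: leading byte 0xE1 = 11100001 → 3-byte char #5 = E1 93 A6.
Offset 14: leading byte 0xC5 = 11000101 → 2-byte char #6 = C5 A1.
Offset 16: leading byte 0xCE = 11001110 → 2-byte char #7 = CE AC.
Offset 18: leading byte 0x46 = 01000110 → 1-byte char #8 = 46.
Leading byte 0x46 = 01000110 matches 0xxxxxxx → 1-byte sequence.
Byte 1: 0x46 = 01000110, payload 1000110 (7 bits).
Concatenate: 1000110 = 0x46 (7 bits → U+0046).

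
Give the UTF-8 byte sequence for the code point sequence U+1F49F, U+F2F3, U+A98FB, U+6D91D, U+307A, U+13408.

F0 9F 92 9F EF 8B B3 F2 A9 A3 BB F1 AD A4 9D E3 81 BA F0 93 90 88

U+1F49F: 4-byte form → F0 9F 92 9F.
U+F2F3: 3-byte form → EF 8B B3.
U+A98FB: 4-byte form → F2 A9 A3 BB.
U+6D91D: 4-byte form → F1 AD A4 9D.
U+307A: 3-byte form → E3 81 BA.
U+13408: 4-byte form → F0 93 90 88.
Concatenated (22 bytes): F0 9F 92 9F EF 8B B3 F2 A9 A3 BB F1 AD A4 9D E3 81 BA F0 93 90 88.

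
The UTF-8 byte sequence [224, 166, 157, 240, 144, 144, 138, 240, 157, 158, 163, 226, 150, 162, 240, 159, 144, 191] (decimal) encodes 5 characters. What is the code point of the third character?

U+1D7A3

Offset 0: leading byte 0xE0 = 11100000 → 3-byte char #1 = E0 A6 9D.
Offset 3: leading byte 0xF0 = 11110000 → 4-byte char #2 = F0 90 90 8A.
Offset 7: leading byte 0xF0 = 11110000 → 4-byte char #3 = F0 9D 9E A3.
Leading byte 0xF0 = 11110000 matches 11110xxx → 4-byte sequence.
Byte 1: 0xF0 = 11110000, payload 000 (3 bits).
Byte 2: 0x9D = 10011101 (10xxxxxx ✓), payload 011101.
Byte 3: 0x9E = 10011110 (10xxxxxx ✓), payload 011110.
Byte 4: 0xA3 = 10100011 (10xxxxxx ✓), payload 100011.
Concatenate: 000011101011110100011 = 0x1D7A3 (21 bits → U+1D7A3).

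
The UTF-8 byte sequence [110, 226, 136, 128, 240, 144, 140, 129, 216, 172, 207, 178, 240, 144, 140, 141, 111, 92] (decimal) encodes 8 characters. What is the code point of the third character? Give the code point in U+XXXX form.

U+10301

Offset 0: leading byte 0x6E = 01101110 → 1-byte char #1 = 6E.
Offset 1: leading byte 0xE2 = 11100010 → 3-byte char #2 = E2 88 80.
Offset 4: leading byte 0xF0 = 11110000 → 4-byte char #3 = F0 90 8C 81.
Leading byte 0xF0 = 11110000 matches 11110xxx → 4-byte sequence.
Byte 1: 0xF0 = 11110000, payload 000 (3 bits).
Byte 2: 0x90 = 10010000 (10xxxxxx ✓), payload 010000.
Byte 3: 0x8C = 10001100 (10xxxxxx ✓), payload 001100.
Byte 4: 0x81 = 10000001 (10xxxxxx ✓), payload 000001.
Concatenate: 000010000001100000001 = 0x10301 (21 bits → U+10301).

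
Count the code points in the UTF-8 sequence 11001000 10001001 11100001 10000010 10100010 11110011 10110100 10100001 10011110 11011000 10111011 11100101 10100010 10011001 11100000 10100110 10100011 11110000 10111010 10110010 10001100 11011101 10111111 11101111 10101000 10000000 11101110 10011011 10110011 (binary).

10

Byte at offset 0: 0xC8 = 11001000 → 2-byte char (#1). Advance 2.
Byte at offset 2: 0xE1 = 11100001 → 3-byte char (#2). Advance 3.
Byte at offset 5: 0xF3 = 11110011 → 4-byte char (#3). Advance 4.
Byte at offset 9: 0xD8 = 11011000 → 2-byte char (#4). Advance 2.
Byte at offset 11: 0xE5 = 11100101 → 3-byte char (#5). Advance 3.
Byte at offset 14: 0xE0 = 11100000 → 3-byte char (#6). Advance 3.
Byte at offset 17: 0xF0 = 11110000 → 4-byte char (#7). Advance 4.
Byte at offset 21: 0xDD = 11011101 → 2-byte char (#8). Advance 2.
Byte at offset 23: 0xEF = 11101111 → 3-byte char (#9). Advance 3.
Byte at offset 26: 0xEE = 11101110 → 3-byte char (#10). Advance 3.
Reached end at offset 29 after 10 code points.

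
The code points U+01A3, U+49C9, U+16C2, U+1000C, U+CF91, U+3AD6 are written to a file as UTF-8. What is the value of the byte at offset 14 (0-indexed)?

U+01A3 → 2-byte form C6 A3 at offsets 0–1.
U+49C9 → 3-byte form E4 A7 89 at offsets 2–4.
U+16C2 → 3-byte form E1 9B 82 at offsets 5–7.
U+1000C → 4-byte form F0 90 80 8C at offsets 8–11.
U+CF91 → 3-byte form EC BE 91 at offsets 12–14.
Offset 14 falls in char 5's range; it's byte 3 of EC BE 91 = 0x91.

0x91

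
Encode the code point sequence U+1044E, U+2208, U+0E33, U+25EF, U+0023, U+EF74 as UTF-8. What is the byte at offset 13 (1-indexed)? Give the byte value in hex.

0xAF

1-indexed offset 13 is 0-indexed offset 12.
U+1044E → 4-byte form F0 90 91 8E at offsets 0–3.
U+2208 → 3-byte form E2 88 88 at offsets 4–6.
U+0E33 → 3-byte form E0 B8 B3 at offsets 7–9.
U+25EF → 3-byte form E2 97 AF at offsets 10–12.
Offset 12 falls in char 4's range; it's byte 3 of E2 97 AF = 0xAF.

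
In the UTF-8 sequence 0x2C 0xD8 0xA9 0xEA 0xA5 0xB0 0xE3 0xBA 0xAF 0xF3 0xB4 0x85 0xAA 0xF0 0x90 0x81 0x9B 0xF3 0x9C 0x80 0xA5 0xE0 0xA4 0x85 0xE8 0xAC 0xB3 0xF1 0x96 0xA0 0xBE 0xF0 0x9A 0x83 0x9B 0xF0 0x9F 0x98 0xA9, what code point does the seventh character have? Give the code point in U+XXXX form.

Offset 0: leading byte 0x2C = 00101100 → 1-byte char #1 = 2C.
Offset 1: leading byte 0xD8 = 11011000 → 2-byte char #2 = D8 A9.
Offset 3: leading byte 0xEA = 11101010 → 3-byte char #3 = EA A5 B0.
Offset 6: leading byte 0xE3 = 11100011 → 3-byte char #4 = E3 BA AF.
Offset 9: leading byte 0xF3 = 11110011 → 4-byte char #5 = F3 B4 85 AA.
Offset 13: leading byte 0xF0 = 11110000 → 4-byte char #6 = F0 90 81 9B.
Offset 17: leading byte 0xF3 = 11110011 → 4-byte char #7 = F3 9C 80 A5.
Leading byte 0xF3 = 11110011 matches 11110xxx → 4-byte sequence.
Byte 1: 0xF3 = 11110011, payload 011 (3 bits).
Byte 2: 0x9C = 10011100 (10xxxxxx ✓), payload 011100.
Byte 3: 0x80 = 10000000 (10xxxxxx ✓), payload 000000.
Byte 4: 0xA5 = 10100101 (10xxxxxx ✓), payload 100101.
Concatenate: 011011100000000100101 = 0xDC025 (21 bits → U+DC025).

U+DC025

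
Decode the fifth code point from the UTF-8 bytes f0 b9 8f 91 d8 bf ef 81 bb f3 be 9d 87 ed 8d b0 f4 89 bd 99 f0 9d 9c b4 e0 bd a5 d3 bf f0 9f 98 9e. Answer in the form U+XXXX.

Offset 0: leading byte 0xF0 = 11110000 → 4-byte char #1 = F0 B9 8F 91.
Offset 4: leading byte 0xD8 = 11011000 → 2-byte char #2 = D8 BF.
Offset 6: leading byte 0xEF = 11101111 → 3-byte char #3 = EF 81 BB.
Offset 9: leading byte 0xF3 = 11110011 → 4-byte char #4 = F3 BE 9D 87.
Offset 13: leading byte 0xED = 11101101 → 3-byte char #5 = ED 8D B0.
Leading byte 0xED = 11101101 matches 1110xxxx → 3-byte sequence.
Byte 1: 0xED = 11101101, payload 1101 (4 bits).
Byte 2: 0x8D = 10001101 (10xxxxxx ✓), payload 001101.
Byte 3: 0xB0 = 10110000 (10xxxxxx ✓), payload 110000.
Concatenate: 1101001101110000 = 0xD370 (16 bits → U+D370).

U+D370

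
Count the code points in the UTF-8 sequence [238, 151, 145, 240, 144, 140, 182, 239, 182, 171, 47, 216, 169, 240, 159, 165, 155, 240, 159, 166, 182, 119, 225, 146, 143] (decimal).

9

Byte at offset 0: 0xEE = 11101110 → 3-byte char (#1). Advance 3.
Byte at offset 3: 0xF0 = 11110000 → 4-byte char (#2). Advance 4.
Byte at offset 7: 0xEF = 11101111 → 3-byte char (#3). Advance 3.
Byte at offset 10: 0x2F = 00101111 → 1-byte char (#4). Advance 1.
Byte at offset 11: 0xD8 = 11011000 → 2-byte char (#5). Advance 2.
Byte at offset 13: 0xF0 = 11110000 → 4-byte char (#6). Advance 4.
Byte at offset 17: 0xF0 = 11110000 → 4-byte char (#7). Advance 4.
Byte at offset 21: 0x77 = 01110111 → 1-byte char (#8). Advance 1.
Byte at offset 22: 0xE1 = 11100001 → 3-byte char (#9). Advance 3.
Reached end at offset 25 after 9 code points.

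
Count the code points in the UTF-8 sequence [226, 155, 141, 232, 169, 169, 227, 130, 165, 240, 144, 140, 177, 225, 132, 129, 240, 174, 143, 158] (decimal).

Byte at offset 0: 0xE2 = 11100010 → 3-byte char (#1). Advance 3.
Byte at offset 3: 0xE8 = 11101000 → 3-byte char (#2). Advance 3.
Byte at offset 6: 0xE3 = 11100011 → 3-byte char (#3). Advance 3.
Byte at offset 9: 0xF0 = 11110000 → 4-byte char (#4). Advance 4.
Byte at offset 13: 0xE1 = 11100001 → 3-byte char (#5). Advance 3.
Byte at offset 16: 0xF0 = 11110000 → 4-byte char (#6). Advance 4.
Reached end at offset 20 after 6 code points.

6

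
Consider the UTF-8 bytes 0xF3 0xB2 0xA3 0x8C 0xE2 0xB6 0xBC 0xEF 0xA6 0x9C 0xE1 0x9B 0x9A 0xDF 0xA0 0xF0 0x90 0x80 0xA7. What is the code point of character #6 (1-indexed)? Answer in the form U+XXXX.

U+10027

Offset 0: leading byte 0xF3 = 11110011 → 4-byte char #1 = F3 B2 A3 8C.
Offset 4: leading byte 0xE2 = 11100010 → 3-byte char #2 = E2 B6 BC.
Offset 7: leading byte 0xEF = 11101111 → 3-byte char #3 = EF A6 9C.
Offset 10: leading byte 0xE1 = 11100001 → 3-byte char #4 = E1 9B 9A.
Offset 13: leading byte 0xDF = 11011111 → 2-byte char #5 = DF A0.
Offset 15: leading byte 0xF0 = 11110000 → 4-byte char #6 = F0 90 80 A7.
Leading byte 0xF0 = 11110000 matches 11110xxx → 4-byte sequence.
Byte 1: 0xF0 = 11110000, payload 000 (3 bits).
Byte 2: 0x90 = 10010000 (10xxxxxx ✓), payload 010000.
Byte 3: 0x80 = 10000000 (10xxxxxx ✓), payload 000000.
Byte 4: 0xA7 = 10100111 (10xxxxxx ✓), payload 100111.
Concatenate: 000010000000000100111 = 0x10027 (21 bits → U+10027).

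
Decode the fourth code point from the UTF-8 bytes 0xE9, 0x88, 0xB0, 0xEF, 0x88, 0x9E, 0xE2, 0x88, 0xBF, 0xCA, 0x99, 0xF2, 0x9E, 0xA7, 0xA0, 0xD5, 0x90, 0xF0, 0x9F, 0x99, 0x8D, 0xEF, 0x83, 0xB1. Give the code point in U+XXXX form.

U+0299

Offset 0: leading byte 0xE9 = 11101001 → 3-byte char #1 = E9 88 B0.
Offset 3: leading byte 0xEF = 11101111 → 3-byte char #2 = EF 88 9E.
Offset 6: leading byte 0xE2 = 11100010 → 3-byte char #3 = E2 88 BF.
Offset 9: leading byte 0xCA = 11001010 → 2-byte char #4 = CA 99.
Leading byte 0xCA = 11001010 matches 110xxxxx → 2-byte sequence.
Byte 1: 0xCA = 11001010, payload 01010 (5 bits).
Byte 2: 0x99 = 10011001 (10xxxxxx ✓), payload 011001.
Concatenate: 01010011001 = 0x299 (11 bits → U+0299).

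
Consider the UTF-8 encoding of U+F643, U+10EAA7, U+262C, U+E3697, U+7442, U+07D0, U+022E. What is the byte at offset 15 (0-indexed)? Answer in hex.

0x91

U+F643 → 3-byte form EF 99 83 at offsets 0–2.
U+10EAA7 → 4-byte form F4 8E AA A7 at offsets 3–6.
U+262C → 3-byte form E2 98 AC at offsets 7–9.
U+E3697 → 4-byte form F3 A3 9A 97 at offsets 10–13.
U+7442 → 3-byte form E7 91 82 at offsets 14–16.
Offset 15 falls in char 5's range; it's byte 2 of E7 91 82 = 0x91.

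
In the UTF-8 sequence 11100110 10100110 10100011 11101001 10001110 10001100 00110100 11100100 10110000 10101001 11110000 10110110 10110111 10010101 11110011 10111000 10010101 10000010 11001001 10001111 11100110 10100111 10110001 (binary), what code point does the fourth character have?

Offset 0: leading byte 0xE6 = 11100110 → 3-byte char #1 = E6 A6 A3.
Offset 3: leading byte 0xE9 = 11101001 → 3-byte char #2 = E9 8E 8C.
Offset 6: leading byte 0x34 = 00110100 → 1-byte char #3 = 34.
Offset 7: leading byte 0xE4 = 11100100 → 3-byte char #4 = E4 B0 A9.
Leading byte 0xE4 = 11100100 matches 1110xxxx → 3-byte sequence.
Byte 1: 0xE4 = 11100100, payload 0100 (4 bits).
Byte 2: 0xB0 = 10110000 (10xxxxxx ✓), payload 110000.
Byte 3: 0xA9 = 10101001 (10xxxxxx ✓), payload 101001.
Concatenate: 0100110000101001 = 0x4C29 (16 bits → U+4C29).

U+4C29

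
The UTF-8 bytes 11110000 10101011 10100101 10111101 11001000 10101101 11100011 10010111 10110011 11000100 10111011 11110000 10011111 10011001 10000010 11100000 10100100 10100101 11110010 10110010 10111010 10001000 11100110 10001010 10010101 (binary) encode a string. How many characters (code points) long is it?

Byte at offset 0: 0xF0 = 11110000 → 4-byte char (#1). Advance 4.
Byte at offset 4: 0xC8 = 11001000 → 2-byte char (#2). Advance 2.
Byte at offset 6: 0xE3 = 11100011 → 3-byte char (#3). Advance 3.
Byte at offset 9: 0xC4 = 11000100 → 2-byte char (#4). Advance 2.
Byte at offset 11: 0xF0 = 11110000 → 4-byte char (#5). Advance 4.
Byte at offset 15: 0xE0 = 11100000 → 3-byte char (#6). Advance 3.
Byte at offset 18: 0xF2 = 11110010 → 4-byte char (#7). Advance 4.
Byte at offset 22: 0xE6 = 11100110 → 3-byte char (#8). Advance 3.
Reached end at offset 25 after 8 code points.

8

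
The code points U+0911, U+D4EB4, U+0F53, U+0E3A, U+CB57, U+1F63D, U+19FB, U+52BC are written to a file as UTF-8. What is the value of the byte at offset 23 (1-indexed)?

0xBB

1-indexed offset 23 is 0-indexed offset 22.
U+0911 → 3-byte form E0 A4 91 at offsets 0–2.
U+D4EB4 → 4-byte form F3 94 BA B4 at offsets 3–6.
U+0F53 → 3-byte form E0 BD 93 at offsets 7–9.
U+0E3A → 3-byte form E0 B8 BA at offsets 10–12.
U+CB57 → 3-byte form EC AD 97 at offsets 13–15.
U+1F63D → 4-byte form F0 9F 98 BD at offsets 16–19.
U+19FB → 3-byte form E1 A7 BB at offsets 20–22.
Offset 22 falls in char 7's range; it's byte 3 of E1 A7 BB = 0xBB.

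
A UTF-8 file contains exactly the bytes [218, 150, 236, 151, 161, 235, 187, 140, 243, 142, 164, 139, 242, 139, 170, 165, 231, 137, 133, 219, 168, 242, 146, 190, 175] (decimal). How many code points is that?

Byte at offset 0: 0xDA = 11011010 → 2-byte char (#1). Advance 2.
Byte at offset 2: 0xEC = 11101100 → 3-byte char (#2). Advance 3.
Byte at offset 5: 0xEB = 11101011 → 3-byte char (#3). Advance 3.
Byte at offset 8: 0xF3 = 11110011 → 4-byte char (#4). Advance 4.
Byte at offset 12: 0xF2 = 11110010 → 4-byte char (#5). Advance 4.
Byte at offset 16: 0xE7 = 11100111 → 3-byte char (#6). Advance 3.
Byte at offset 19: 0xDB = 11011011 → 2-byte char (#7). Advance 2.
Byte at offset 21: 0xF2 = 11110010 → 4-byte char (#8). Advance 4.
Reached end at offset 25 after 8 code points.

8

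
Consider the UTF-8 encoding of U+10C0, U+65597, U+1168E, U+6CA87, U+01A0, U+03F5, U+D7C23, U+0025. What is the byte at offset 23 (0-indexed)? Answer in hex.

U+10C0 → 3-byte form E1 83 80 at offsets 0–2.
U+65597 → 4-byte form F1 A5 96 97 at offsets 3–6.
U+1168E → 4-byte form F0 91 9A 8E at offsets 7–10.
U+6CA87 → 4-byte form F1 AC AA 87 at offsets 11–14.
U+01A0 → 2-byte form C6 A0 at offsets 15–16.
U+03F5 → 2-byte form CF B5 at offsets 17–18.
U+D7C23 → 4-byte form F3 97 B0 A3 at offsets 19–22.
U+0025 → 1-byte form 25 at offsets 23–23.
Offset 23 falls in char 8's range; it's byte 1 of 25 = 0x25.

0x25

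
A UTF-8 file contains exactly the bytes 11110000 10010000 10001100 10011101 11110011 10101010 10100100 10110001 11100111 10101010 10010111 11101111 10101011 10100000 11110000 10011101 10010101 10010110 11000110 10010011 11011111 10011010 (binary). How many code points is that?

Byte at offset 0: 0xF0 = 11110000 → 4-byte char (#1). Advance 4.
Byte at offset 4: 0xF3 = 11110011 → 4-byte char (#2). Advance 4.
Byte at offset 8: 0xE7 = 11100111 → 3-byte char (#3). Advance 3.
Byte at offset 11: 0xEF = 11101111 → 3-byte char (#4). Advance 3.
Byte at offset 14: 0xF0 = 11110000 → 4-byte char (#5). Advance 4.
Byte at offset 18: 0xC6 = 11000110 → 2-byte char (#6). Advance 2.
Byte at offset 20: 0xDF = 11011111 → 2-byte char (#7). Advance 2.
Reached end at offset 22 after 7 code points.

7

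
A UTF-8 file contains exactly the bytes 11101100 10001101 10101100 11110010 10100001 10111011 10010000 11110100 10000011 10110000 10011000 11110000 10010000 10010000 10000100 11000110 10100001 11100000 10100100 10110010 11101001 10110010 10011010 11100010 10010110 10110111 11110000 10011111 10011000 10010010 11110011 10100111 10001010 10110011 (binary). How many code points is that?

Byte at offset 0: 0xEC = 11101100 → 3-byte char (#1). Advance 3.
Byte at offset 3: 0xF2 = 11110010 → 4-byte char (#2). Advance 4.
Byte at offset 7: 0xF4 = 11110100 → 4-byte char (#3). Advance 4.
Byte at offset 11: 0xF0 = 11110000 → 4-byte char (#4). Advance 4.
Byte at offset 15: 0xC6 = 11000110 → 2-byte char (#5). Advance 2.
Byte at offset 17: 0xE0 = 11100000 → 3-byte char (#6). Advance 3.
Byte at offset 20: 0xE9 = 11101001 → 3-byte char (#7). Advance 3.
Byte at offset 23: 0xE2 = 11100010 → 3-byte char (#8). Advance 3.
Byte at offset 26: 0xF0 = 11110000 → 4-byte char (#9). Advance 4.
Byte at offset 30: 0xF3 = 11110011 → 4-byte char (#10). Advance 4.
Reached end at offset 34 after 10 code points.

10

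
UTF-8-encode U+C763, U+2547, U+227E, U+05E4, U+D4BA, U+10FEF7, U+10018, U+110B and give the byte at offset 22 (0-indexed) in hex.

0xE1

U+C763 → 3-byte form EC 9D A3 at offsets 0–2.
U+2547 → 3-byte form E2 95 87 at offsets 3–5.
U+227E → 3-byte form E2 89 BE at offsets 6–8.
U+05E4 → 2-byte form D7 A4 at offsets 9–10.
U+D4BA → 3-byte form ED 92 BA at offsets 11–13.
U+10FEF7 → 4-byte form F4 8F BB B7 at offsets 14–17.
U+10018 → 4-byte form F0 90 80 98 at offsets 18–21.
U+110B → 3-byte form E1 84 8B at offsets 22–24.
Offset 22 falls in char 8's range; it's byte 1 of E1 84 8B = 0xE1.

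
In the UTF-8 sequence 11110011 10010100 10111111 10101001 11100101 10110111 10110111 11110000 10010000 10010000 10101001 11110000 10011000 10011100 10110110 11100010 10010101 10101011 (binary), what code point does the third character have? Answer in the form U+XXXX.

U+10429

Offset 0: leading byte 0xF3 = 11110011 → 4-byte char #1 = F3 94 BF A9.
Offset 4: leading byte 0xE5 = 11100101 → 3-byte char #2 = E5 B7 B7.
Offset 7: leading byte 0xF0 = 11110000 → 4-byte char #3 = F0 90 90 A9.
Leading byte 0xF0 = 11110000 matches 11110xxx → 4-byte sequence.
Byte 1: 0xF0 = 11110000, payload 000 (3 bits).
Byte 2: 0x90 = 10010000 (10xxxxxx ✓), payload 010000.
Byte 3: 0x90 = 10010000 (10xxxxxx ✓), payload 010000.
Byte 4: 0xA9 = 10101001 (10xxxxxx ✓), payload 101001.
Concatenate: 000010000010000101001 = 0x10429 (21 bits → U+10429).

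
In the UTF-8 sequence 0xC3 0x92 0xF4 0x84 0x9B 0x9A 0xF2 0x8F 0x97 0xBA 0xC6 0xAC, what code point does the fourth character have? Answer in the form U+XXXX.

U+01AC

Offset 0: leading byte 0xC3 = 11000011 → 2-byte char #1 = C3 92.
Offset 2: leading byte 0xF4 = 11110100 → 4-byte char #2 = F4 84 9B 9A.
Offset 6: leading byte 0xF2 = 11110010 → 4-byte char #3 = F2 8F 97 BA.
Offset 10: leading byte 0xC6 = 11000110 → 2-byte char #4 = C6 AC.
Leading byte 0xC6 = 11000110 matches 110xxxxx → 2-byte sequence.
Byte 1: 0xC6 = 11000110, payload 00110 (5 bits).
Byte 2: 0xAC = 10101100 (10xxxxxx ✓), payload 101100.
Concatenate: 00110101100 = 0x1AC (11 bits → U+01AC).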